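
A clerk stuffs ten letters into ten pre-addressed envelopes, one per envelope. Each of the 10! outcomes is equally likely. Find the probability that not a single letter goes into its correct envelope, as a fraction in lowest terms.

Favorable outcomes: !10 = 1334961.
Total outcomes: 10! = 3628800.
Probability = 1334961/3628800 = 16481/44800.

16481/44800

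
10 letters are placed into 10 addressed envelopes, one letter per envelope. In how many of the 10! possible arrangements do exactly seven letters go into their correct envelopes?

240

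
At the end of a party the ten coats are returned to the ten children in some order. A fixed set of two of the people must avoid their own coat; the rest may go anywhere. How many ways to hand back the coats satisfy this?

Inclusion-exclusion on the 2 forbidden self-matches:
Σ_{j=0}^{2} (-1)^j C(2,j)(10-j)!
= C(2,0)·10! - C(2,1)·9! + C(2,2)·8!
= 3628800 - 725760 + 40320
= 2943360

2943360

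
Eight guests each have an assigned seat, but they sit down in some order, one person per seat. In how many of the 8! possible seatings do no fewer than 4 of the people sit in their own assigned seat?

Sum C(8,i)·!(8-i) for i = 4..8:
  i=4: C(8,4)·!4 = 70·9 = 630
  i=5: C(8,5)·!3 = 56·2 = 112
  i=6: C(8,6)·!2 = 28·1 = 28
  i=7: C(8,7)·!1 = 8·0 = 0
  i=8: C(8,8)·!0 = 1·1 = 1
Total = 771.

771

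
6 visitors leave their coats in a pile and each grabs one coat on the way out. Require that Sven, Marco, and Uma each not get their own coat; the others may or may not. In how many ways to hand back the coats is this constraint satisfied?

Inclusion-exclusion on the 3 forbidden self-matches:
Σ_{j=0}^{3} (-1)^j C(3,j)(6-j)!
= C(3,0)·6! - C(3,1)·5! + C(3,2)·4! - C(3,3)·3!
= 720 - 360 + 72 - 6
= 426

426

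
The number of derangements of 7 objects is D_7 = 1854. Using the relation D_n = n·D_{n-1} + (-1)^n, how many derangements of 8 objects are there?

D_8 = 8·1854 + 1 = 14833.

14833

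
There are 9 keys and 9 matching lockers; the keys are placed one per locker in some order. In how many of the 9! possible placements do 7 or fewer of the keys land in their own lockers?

362879

# with exactly i fixed is C(9,i)·!(9-i); sum over i=0..7:
  i=0: C(9,0)·!9 = 1·133496 = 133496
  i=1: C(9,1)·!8 = 9·14833 = 133497
  i=2: C(9,2)·!7 = 36·1854 = 66744
  i=3: C(9,3)·!6 = 84·265 = 22260
  i=4: C(9,4)·!5 = 126·44 = 5544
  i=5: C(9,5)·!4 = 126·9 = 1134
  i=6: C(9,6)·!3 = 84·2 = 168
  i=7: C(9,7)·!2 = 36·1 = 36
Total = 362879.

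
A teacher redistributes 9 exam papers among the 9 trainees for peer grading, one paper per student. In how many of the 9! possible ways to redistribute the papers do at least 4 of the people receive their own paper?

6883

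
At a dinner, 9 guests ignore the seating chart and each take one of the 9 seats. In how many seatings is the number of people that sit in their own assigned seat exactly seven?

Choose which 7 of the 9 are fixed: C(9,7) = 36.
The other 2 form a derangement: !2 = 1.
Total: 36 × 1 = 36.

36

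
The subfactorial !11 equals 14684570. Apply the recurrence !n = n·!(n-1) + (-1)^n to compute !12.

176214841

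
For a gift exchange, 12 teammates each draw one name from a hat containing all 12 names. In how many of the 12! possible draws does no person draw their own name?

176214841

The number of derangements of 12 is !12 = Σ_{k=0}^{12} (-1)^k·12!/k!
= 12! - 12!/1! + 12!/2! - 12!/3! + 12!/4! - 12!/5! + 12!/6! - 12!/7! + 12!/8! - 12!/9! + 12!/10! - 12!/11! + 12!/12!
= 479001600 - 479001600 + 239500800 - 79833600 + 19958400 - 3991680 + 665280 - 95040 + 11880 - 1320 + 132 - 12 + 1
= 176214841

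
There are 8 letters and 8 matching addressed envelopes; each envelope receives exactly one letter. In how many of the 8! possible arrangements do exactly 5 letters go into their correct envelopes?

112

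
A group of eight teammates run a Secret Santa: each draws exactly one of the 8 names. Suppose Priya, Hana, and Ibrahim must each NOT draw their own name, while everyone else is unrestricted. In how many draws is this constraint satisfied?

Inclusion-exclusion on the 3 forbidden self-matches:
Σ_{j=0}^{3} (-1)^j C(3,j)(8-j)!
= C(3,0)·8! - C(3,1)·7! + C(3,2)·6! - C(3,3)·5!
= 40320 - 15120 + 2160 - 120
= 27240

27240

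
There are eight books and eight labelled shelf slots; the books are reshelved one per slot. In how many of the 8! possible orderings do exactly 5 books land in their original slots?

112

Pick the 5 fixed positions: C(8,5) = 56 ways.
The other 3 form a derangement: !3 = 2.
Total: 56 × 2 = 112.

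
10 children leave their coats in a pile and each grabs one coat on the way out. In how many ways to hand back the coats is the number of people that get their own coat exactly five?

11088

Pick the 5 fixed positions: C(10,5) = 252 ways.
The remaining 5 must be deranged: !5 = 44.
Total: 252 × 44 = 11088.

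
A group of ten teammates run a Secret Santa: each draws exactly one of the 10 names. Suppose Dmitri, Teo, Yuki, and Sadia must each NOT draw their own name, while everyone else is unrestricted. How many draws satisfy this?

2399760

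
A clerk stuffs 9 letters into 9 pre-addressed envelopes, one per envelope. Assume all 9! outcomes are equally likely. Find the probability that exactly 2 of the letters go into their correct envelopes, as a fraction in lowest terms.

103/560

Favorable outcomes: C(9,2)·!7 = 36·1854 = 66744.
Total outcomes: 9! = 362880.
Probability = 66744/362880 = 103/560.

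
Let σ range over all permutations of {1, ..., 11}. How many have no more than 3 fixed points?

39158866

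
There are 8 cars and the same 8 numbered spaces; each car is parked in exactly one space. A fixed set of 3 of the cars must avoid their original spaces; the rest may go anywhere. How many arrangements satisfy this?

Let A_j be the event that the j-th constrained one is fixed. By inclusion-exclusion over the 3 events:
Σ_{j=0}^{3} (-1)^j C(3,j)(8-j)!
= C(3,0)·8! - C(3,1)·7! + C(3,2)·6! - C(3,3)·5!
= 40320 - 15120 + 2160 - 120
= 27240

27240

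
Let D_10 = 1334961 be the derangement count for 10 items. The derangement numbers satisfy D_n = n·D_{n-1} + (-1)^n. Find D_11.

14684570

D_11 = 11·1334961 - 1 = 14684570.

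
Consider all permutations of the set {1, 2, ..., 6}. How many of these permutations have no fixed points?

265

Use !n = (n-1)(!(n-1) + !(n-2)).
!6 = 5·(44 + 9) = 5·53 = 265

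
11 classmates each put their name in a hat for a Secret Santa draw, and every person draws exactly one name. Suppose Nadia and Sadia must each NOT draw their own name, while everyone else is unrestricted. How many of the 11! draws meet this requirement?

Let A_j be the event that the j-th constrained one is fixed. By inclusion-exclusion over the 2 events:
Σ_{j=0}^{2} (-1)^j C(2,j)(11-j)!
= C(2,0)·11! - C(2,1)·10! + C(2,2)·9!
= 39916800 - 7257600 + 362880
= 33022080

33022080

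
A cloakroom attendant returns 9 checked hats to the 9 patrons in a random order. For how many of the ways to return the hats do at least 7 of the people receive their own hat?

37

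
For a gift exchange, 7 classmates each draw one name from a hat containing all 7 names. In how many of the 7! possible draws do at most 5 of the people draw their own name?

# with exactly i fixed is C(7,i)·!(7-i); sum over i=0..5:
  i=0: C(7,0)·!7 = 1·1854 = 1854
  i=1: C(7,1)·!6 = 7·265 = 1855
  i=2: C(7,2)·!5 = 21·44 = 924
  i=3: C(7,3)·!4 = 35·9 = 315
  i=4: C(7,4)·!3 = 35·2 = 70
  i=5: C(7,5)·!2 = 21·1 = 21
Total = 5039.

5039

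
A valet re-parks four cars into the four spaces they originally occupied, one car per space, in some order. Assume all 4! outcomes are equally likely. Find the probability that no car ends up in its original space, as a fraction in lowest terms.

Favorable outcomes: !4 = 9.
Total outcomes: 4! = 24.
Probability = 9/24 = 3/8.

3/8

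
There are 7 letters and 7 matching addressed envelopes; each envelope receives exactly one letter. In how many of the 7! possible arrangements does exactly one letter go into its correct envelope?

1855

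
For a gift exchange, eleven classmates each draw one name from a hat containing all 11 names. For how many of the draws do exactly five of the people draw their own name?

Pick the 5 fixed positions: C(11,5) = 462 ways.
The remaining 6 must be deranged: !6 = 265.
Total: 462 × 265 = 122430.

122430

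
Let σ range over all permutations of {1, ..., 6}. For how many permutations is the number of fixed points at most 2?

664

# with exactly i fixed is C(6,i)·!(6-i); sum over i=0..2:
  i=0: C(6,0)·!6 = 1·265 = 265
  i=1: C(6,1)·!5 = 6·44 = 264
  i=2: C(6,2)·!4 = 15·9 = 135
Total = 664.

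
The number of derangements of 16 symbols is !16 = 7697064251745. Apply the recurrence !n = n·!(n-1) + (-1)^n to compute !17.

!17 = 17·7697064251745 - 1 = 130850092279664.

130850092279664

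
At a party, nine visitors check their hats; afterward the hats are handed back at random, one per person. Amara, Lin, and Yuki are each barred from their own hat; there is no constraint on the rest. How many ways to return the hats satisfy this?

Let A_j be the event that the j-th constrained one is fixed. By inclusion-exclusion over the 3 events:
Σ_{j=0}^{3} (-1)^j C(3,j)(9-j)!
= C(3,0)·9! - C(3,1)·8! + C(3,2)·7! - C(3,3)·6!
= 362880 - 120960 + 15120 - 720
= 256320

256320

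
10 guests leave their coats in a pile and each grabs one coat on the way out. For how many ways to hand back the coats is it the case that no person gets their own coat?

1334961

The subfactorial !10 = [10!/e] (nearest integer).
10! = 3628800, and 3628800/e ≈ 1334960.92, so !10 = 1334961.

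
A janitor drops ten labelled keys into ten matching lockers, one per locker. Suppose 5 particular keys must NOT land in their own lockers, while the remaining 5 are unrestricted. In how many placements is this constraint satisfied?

Let A_j be the event that the j-th constrained one is fixed. By inclusion-exclusion over the 5 events:
Σ_{j=0}^{5} (-1)^j C(5,j)(10-j)!
= C(5,0)·10! - C(5,1)·9! + C(5,2)·8! - C(5,3)·7! + C(5,4)·6! - C(5,5)·5!
= 3628800 - 1814400 + 403200 - 50400 + 3600 - 120
= 2170680

2170680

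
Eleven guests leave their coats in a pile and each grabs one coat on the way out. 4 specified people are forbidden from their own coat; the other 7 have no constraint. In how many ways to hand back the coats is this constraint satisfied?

Inclusion-exclusion on the 4 forbidden self-matches:
Σ_{j=0}^{4} (-1)^j C(4,j)(11-j)!
= C(4,0)·11! - C(4,1)·10! + C(4,2)·9! - C(4,3)·8! + C(4,4)·7!
= 39916800 - 14515200 + 2177280 - 161280 + 5040
= 27422640

27422640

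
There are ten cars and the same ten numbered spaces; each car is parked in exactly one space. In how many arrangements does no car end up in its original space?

Use !n = n·!(n-1) + (-1)^n.
!10 = 10·133496 + 1 = 1334961

1334961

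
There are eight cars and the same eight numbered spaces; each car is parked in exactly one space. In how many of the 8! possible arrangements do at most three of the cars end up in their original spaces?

39549

# with exactly i fixed is C(8,i)·!(8-i); sum over i=0..3:
  i=0: C(8,0)·!8 = 1·14833 = 14833
  i=1: C(8,1)·!7 = 8·1854 = 14832
  i=2: C(8,2)·!6 = 28·265 = 7420
  i=3: C(8,3)·!5 = 56·44 = 2464
Total = 39549.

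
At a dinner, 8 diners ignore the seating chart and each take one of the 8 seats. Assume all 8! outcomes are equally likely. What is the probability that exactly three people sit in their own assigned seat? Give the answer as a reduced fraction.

11/180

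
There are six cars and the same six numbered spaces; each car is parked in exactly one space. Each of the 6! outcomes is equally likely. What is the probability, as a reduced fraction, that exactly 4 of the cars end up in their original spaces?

Favorable outcomes: C(6,4)·!2 = 15·1 = 15.
Total outcomes: 6! = 720.
Probability = 15/720 = 1/48.

1/48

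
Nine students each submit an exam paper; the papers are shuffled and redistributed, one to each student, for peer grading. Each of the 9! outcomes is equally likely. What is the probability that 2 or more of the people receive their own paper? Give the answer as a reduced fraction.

95887/362880

Favorable outcomes: Σ_{i≥2} C(9,i)·!(9-i) = 36·1854 + 84·265 + 126·44 + 126·9 + 84·2 + 36·1 + 9·0 + 1·1 = 95887.
Total outcomes: 9! = 362880.
Probability = 95887/362880 = 95887/362880.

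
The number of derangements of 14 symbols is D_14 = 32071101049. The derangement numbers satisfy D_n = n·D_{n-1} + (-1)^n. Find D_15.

D_15 = 15·32071101049 - 1 = 481066515734.

481066515734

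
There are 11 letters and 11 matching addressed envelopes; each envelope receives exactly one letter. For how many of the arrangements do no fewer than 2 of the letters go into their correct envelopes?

Sum C(11,i)·!(11-i) for i = 2..11:
  i=2: C(11,2)·!9 = 55·133496 = 7342280
  i=3: C(11,3)·!8 = 165·14833 = 2447445
  i=4: C(11,4)·!7 = 330·1854 = 611820
  i=5: C(11,5)·!6 = 462·265 = 122430
  i=6: C(11,6)·!5 = 462·44 = 20328
  i=7: C(11,7)·!4 = 330·9 = 2970
  i=8: C(11,8)·!3 = 165·2 = 330
  i=9: C(11,9)·!2 = 55·1 = 55
  i=10: C(11,10)·!1 = 11·0 = 0
  i=11: C(11,11)·!0 = 1·1 = 1
Total = 10547659.

10547659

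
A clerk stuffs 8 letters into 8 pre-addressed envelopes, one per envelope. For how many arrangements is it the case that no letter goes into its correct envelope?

14833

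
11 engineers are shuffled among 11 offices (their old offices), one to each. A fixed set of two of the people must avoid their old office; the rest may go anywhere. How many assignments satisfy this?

33022080

Inclusion-exclusion on the 2 forbidden self-matches:
Σ_{j=0}^{2} (-1)^j C(2,j)(11-j)!
= C(2,0)·11! - C(2,1)·10! + C(2,2)·9!
= 39916800 - 7257600 + 362880
= 33022080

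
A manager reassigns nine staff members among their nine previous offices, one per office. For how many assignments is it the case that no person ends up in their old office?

Recurrence: !9 = 8·(!8 + !7).
!9 = 8·(14833 + 1854) = 8·16687 = 133496

133496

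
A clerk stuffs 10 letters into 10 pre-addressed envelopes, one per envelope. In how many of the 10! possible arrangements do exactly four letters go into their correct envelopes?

55650

Choose which 4 of the 10 are fixed: C(10,4) = 210.
The other 6 form a derangement: !6 = 265.
Total: 210 × 265 = 55650.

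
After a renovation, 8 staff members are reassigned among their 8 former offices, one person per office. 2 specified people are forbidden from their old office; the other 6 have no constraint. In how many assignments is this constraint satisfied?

30960

Inclusion-exclusion on the 2 forbidden self-matches:
Σ_{j=0}^{2} (-1)^j C(2,j)(8-j)!
= C(2,0)·8! - C(2,1)·7! + C(2,2)·6!
= 40320 - 10080 + 720
= 30960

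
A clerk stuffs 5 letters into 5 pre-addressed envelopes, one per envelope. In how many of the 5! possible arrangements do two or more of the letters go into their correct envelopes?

Sum C(5,i)·!(5-i) for i = 2..5:
  i=2: C(5,2)·!3 = 10·2 = 20
  i=3: C(5,3)·!2 = 10·1 = 10
  i=4: C(5,4)·!1 = 5·0 = 0
  i=5: C(5,5)·!0 = 1·1 = 1
Total = 31.

31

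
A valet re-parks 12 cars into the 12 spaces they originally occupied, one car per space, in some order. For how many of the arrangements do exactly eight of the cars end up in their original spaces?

Choose which 8 of the 12 are fixed: C(12,8) = 495.
The remaining 4 must be deranged: !4 = 9.
Total: 495 × 9 = 4455.

4455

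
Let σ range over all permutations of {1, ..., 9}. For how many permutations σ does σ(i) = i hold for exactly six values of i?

Pick the 6 fixed positions: C(9,6) = 84 ways.
The remaining 3 must be deranged: !3 = 2.
Total: 84 × 2 = 168.

168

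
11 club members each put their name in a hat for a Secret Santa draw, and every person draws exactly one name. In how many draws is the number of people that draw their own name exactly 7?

2970

Choose which 7 of the 11 are fixed: C(11,7) = 330.
The other 4 form a derangement: !4 = 9.
Total: 330 × 9 = 2970.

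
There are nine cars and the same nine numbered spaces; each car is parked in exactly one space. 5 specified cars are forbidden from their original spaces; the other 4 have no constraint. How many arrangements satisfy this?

205056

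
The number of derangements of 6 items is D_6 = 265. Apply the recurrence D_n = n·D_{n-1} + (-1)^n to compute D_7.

1854

D_7 = 7·265 - 1 = 1854.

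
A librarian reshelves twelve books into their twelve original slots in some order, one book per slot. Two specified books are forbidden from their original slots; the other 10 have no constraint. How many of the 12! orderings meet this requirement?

Inclusion-exclusion on the 2 forbidden self-matches:
Σ_{j=0}^{2} (-1)^j C(2,j)(12-j)!
= C(2,0)·12! - C(2,1)·11! + C(2,2)·10!
= 479001600 - 79833600 + 3628800
= 402796800

402796800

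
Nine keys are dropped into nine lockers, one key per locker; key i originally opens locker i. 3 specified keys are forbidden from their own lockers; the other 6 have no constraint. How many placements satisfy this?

Inclusion-exclusion on the 3 forbidden self-matches:
Σ_{j=0}^{3} (-1)^j C(3,j)(9-j)!
= C(3,0)·9! - C(3,1)·8! + C(3,2)·7! - C(3,3)·6!
= 362880 - 120960 + 15120 - 720
= 256320

256320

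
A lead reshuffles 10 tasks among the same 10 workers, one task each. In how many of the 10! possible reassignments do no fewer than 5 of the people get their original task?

13264

Sum C(10,i)·!(10-i) for i = 5..10:
  i=5: C(10,5)·!5 = 252·44 = 11088
  i=6: C(10,6)·!4 = 210·9 = 1890
  i=7: C(10,7)·!3 = 120·2 = 240
  i=8: C(10,8)·!2 = 45·1 = 45
  i=9: C(10,9)·!1 = 10·0 = 0
  i=10: C(10,10)·!0 = 1·1 = 1
Total = 13264.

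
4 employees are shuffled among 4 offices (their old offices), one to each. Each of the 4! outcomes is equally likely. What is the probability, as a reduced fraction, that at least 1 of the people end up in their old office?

5/8

Favorable outcomes: Σ_{i≥1} C(4,i)·!(4-i) = 4·2 + 6·1 + 4·0 + 1·1 = 15.
Total outcomes: 4! = 24.
Probability = 15/24 = 5/8.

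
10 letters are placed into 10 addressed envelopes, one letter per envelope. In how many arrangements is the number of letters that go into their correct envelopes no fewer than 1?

2293839

Sum C(10,i)·!(10-i) for i = 1..10:
  i=1: C(10,1)·!9 = 10·133496 = 1334960
  i=2: C(10,2)·!8 = 45·14833 = 667485
  i=3: C(10,3)·!7 = 120·1854 = 222480
  i=4: C(10,4)·!6 = 210·265 = 55650
  i=5: C(10,5)·!5 = 252·44 = 11088
  i=6: C(10,6)·!4 = 210·9 = 1890
  i=7: C(10,7)·!3 = 120·2 = 240
  i=8: C(10,8)·!2 = 45·1 = 45
  i=9: C(10,9)·!1 = 10·0 = 0
  i=10: C(10,10)·!0 = 1·1 = 1
Total = 2293839.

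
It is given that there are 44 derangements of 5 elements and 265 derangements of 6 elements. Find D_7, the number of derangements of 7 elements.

1854

D_7 = (7-1)·(D_6 + D_5) = 6·(265 + 44) = 6·309 = 1854.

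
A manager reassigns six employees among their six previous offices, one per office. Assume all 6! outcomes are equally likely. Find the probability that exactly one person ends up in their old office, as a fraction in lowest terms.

11/30

Favorable outcomes: C(6,1)·!5 = 6·44 = 264.
Total outcomes: 6! = 720.
Probability = 264/720 = 11/30.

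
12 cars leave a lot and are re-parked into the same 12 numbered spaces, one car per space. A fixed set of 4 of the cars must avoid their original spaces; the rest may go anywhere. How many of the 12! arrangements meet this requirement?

Let A_j be the event that the j-th constrained one is fixed. By inclusion-exclusion over the 4 events:
Σ_{j=0}^{4} (-1)^j C(4,j)(12-j)!
= C(4,0)·12! - C(4,1)·11! + C(4,2)·10! - C(4,3)·9! + C(4,4)·8!
= 479001600 - 159667200 + 21772800 - 1451520 + 40320
= 339696000

339696000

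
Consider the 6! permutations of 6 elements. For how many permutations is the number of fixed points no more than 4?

719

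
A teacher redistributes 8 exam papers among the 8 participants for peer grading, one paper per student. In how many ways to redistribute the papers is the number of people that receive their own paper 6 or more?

29

Sum C(8,i)·!(8-i) for i = 6..8:
  i=6: C(8,6)·!2 = 28·1 = 28
  i=7: C(8,7)·!1 = 8·0 = 0
  i=8: C(8,8)·!0 = 1·1 = 1
Total = 29.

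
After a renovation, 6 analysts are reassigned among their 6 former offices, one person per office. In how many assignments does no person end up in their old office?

265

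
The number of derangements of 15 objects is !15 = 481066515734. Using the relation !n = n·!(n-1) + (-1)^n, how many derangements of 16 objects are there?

7697064251745

!16 = 16·481066515734 + 1 = 7697064251745.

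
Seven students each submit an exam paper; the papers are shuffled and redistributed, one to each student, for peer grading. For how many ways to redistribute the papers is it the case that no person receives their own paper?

1854

!7 is the nearest integer to 7!/e.
7! = 5040, and 5040/e ≈ 1854.11, so !7 = 1854.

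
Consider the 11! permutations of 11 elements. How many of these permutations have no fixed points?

!11 is the nearest integer to 11!/e.
11! = 39916800, and 39916800/e ≈ 14684570.08, so !11 = 14684570.

14684570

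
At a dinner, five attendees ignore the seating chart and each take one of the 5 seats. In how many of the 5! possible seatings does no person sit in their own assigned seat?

44

Recurrence: !5 = 4·(!4 + !3).
!5 = 4·(9 + 2) = 4·11 = 44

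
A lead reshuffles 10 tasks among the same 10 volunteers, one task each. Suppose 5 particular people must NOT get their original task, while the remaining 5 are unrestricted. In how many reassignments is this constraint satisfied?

2170680

Inclusion-exclusion on the 5 forbidden self-matches:
Σ_{j=0}^{5} (-1)^j C(5,j)(10-j)!
= C(5,0)·10! - C(5,1)·9! + C(5,2)·8! - C(5,3)·7! + C(5,4)·6! - C(5,5)·5!
= 3628800 - 1814400 + 403200 - 50400 + 3600 - 120
= 2170680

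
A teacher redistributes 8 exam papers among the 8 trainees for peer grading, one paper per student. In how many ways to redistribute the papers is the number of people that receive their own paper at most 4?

40179

Sum C(8,i)·!(8-i) for i = 0..4:
  i=0: C(8,0)·!8 = 1·14833 = 14833
  i=1: C(8,1)·!7 = 8·1854 = 14832
  i=2: C(8,2)·!6 = 28·265 = 7420
  i=3: C(8,3)·!5 = 56·44 = 2464
  i=4: C(8,4)·!4 = 70·9 = 630
Total = 40179.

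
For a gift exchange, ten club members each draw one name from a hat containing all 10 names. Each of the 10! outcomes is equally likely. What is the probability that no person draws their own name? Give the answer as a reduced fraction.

Favorable outcomes: !10 = 1334961.
Total outcomes: 10! = 3628800.
Probability = 1334961/3628800 = 16481/44800.

16481/44800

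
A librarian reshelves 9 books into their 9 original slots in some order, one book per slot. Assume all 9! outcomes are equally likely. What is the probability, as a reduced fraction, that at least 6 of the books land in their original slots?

41/72576

Favorable outcomes: Σ_{i≥6} C(9,i)·!(9-i) = 84·2 + 36·1 + 9·0 + 1·1 = 205.
Total outcomes: 9! = 362880.
Probability = 205/362880 = 41/72576.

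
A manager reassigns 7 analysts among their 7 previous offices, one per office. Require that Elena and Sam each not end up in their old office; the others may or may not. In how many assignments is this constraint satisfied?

3720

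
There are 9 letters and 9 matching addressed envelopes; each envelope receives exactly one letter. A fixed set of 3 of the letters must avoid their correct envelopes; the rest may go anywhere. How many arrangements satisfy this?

256320

Inclusion-exclusion on the 3 forbidden self-matches:
Σ_{j=0}^{3} (-1)^j C(3,j)(9-j)!
= C(3,0)·9! - C(3,1)·8! + C(3,2)·7! - C(3,3)·6!
= 362880 - 120960 + 15120 - 720
= 256320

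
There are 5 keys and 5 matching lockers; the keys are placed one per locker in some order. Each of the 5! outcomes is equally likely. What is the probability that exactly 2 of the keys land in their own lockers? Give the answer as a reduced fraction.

Favorable outcomes: C(5,2)·!3 = 10·2 = 20.
Total outcomes: 5! = 120.
Probability = 20/120 = 1/6.

1/6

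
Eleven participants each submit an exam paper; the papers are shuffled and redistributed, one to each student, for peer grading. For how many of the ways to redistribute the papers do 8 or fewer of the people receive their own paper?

39916744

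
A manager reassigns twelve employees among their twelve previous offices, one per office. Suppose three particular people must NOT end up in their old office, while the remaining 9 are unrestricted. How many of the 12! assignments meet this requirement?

369774720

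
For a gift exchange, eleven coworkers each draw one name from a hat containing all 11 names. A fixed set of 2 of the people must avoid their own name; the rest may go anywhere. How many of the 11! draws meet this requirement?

33022080

Let A_j be the event that the j-th constrained one is fixed. By inclusion-exclusion over the 2 events:
Σ_{j=0}^{2} (-1)^j C(2,j)(11-j)!
= C(2,0)·11! - C(2,1)·10! + C(2,2)·9!
= 39916800 - 7257600 + 362880
= 33022080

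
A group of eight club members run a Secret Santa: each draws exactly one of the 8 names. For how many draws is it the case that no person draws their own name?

14833

The number of derangements of 8 is !8 = Σ_{k=0}^{8} (-1)^k·8!/k!
= 8! - 8!/1! + 8!/2! - 8!/3! + 8!/4! - 8!/5! + 8!/6! - 8!/7! + 8!/8!
= 40320 - 40320 + 20160 - 6720 + 1680 - 336 + 56 - 8 + 1
= 14833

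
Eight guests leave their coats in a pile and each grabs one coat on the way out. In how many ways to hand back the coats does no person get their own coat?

14833

The subfactorial !8 = [8!/e] (nearest integer).
8! = 40320, and 40320/e ≈ 14832.90, so !8 = 14833.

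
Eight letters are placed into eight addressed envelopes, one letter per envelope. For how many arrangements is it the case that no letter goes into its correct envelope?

14833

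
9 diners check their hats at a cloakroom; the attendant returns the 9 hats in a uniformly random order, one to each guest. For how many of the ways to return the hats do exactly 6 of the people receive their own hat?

168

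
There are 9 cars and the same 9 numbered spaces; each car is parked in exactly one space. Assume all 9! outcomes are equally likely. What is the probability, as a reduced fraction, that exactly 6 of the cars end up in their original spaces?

1/2160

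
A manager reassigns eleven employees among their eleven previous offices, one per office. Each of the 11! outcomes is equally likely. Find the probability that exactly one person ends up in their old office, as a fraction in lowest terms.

Favorable outcomes: C(11,1)·!10 = 11·1334961 = 14684571.
Total outcomes: 11! = 39916800.
Probability = 14684571/39916800 = 16481/44800.

16481/44800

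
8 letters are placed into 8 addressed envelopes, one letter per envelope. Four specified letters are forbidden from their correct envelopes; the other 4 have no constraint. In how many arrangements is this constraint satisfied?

24024

Inclusion-exclusion on the 4 forbidden self-matches:
Σ_{j=0}^{4} (-1)^j C(4,j)(8-j)!
= C(4,0)·8! - C(4,1)·7! + C(4,2)·6! - C(4,3)·5! + C(4,4)·4!
= 40320 - 20160 + 4320 - 480 + 24
= 24024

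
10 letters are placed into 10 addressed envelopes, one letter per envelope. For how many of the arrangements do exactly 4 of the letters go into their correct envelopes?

55650

Pick the 4 fixed positions: C(10,4) = 210 ways.
The other 6 form a derangement: !6 = 265.
Total: 210 × 265 = 55650.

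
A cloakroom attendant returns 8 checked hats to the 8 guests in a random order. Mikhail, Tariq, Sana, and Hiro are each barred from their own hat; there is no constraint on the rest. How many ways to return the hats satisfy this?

24024

Inclusion-exclusion on the 4 forbidden self-matches:
Σ_{j=0}^{4} (-1)^j C(4,j)(8-j)!
= C(4,0)·8! - C(4,1)·7! + C(4,2)·6! - C(4,3)·5! + C(4,4)·4!
= 40320 - 20160 + 4320 - 480 + 24
= 24024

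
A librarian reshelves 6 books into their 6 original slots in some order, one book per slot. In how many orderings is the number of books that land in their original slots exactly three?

Pick the 3 fixed positions: C(6,3) = 20 ways.
The remaining 3 must be deranged: !3 = 2.
Total: 20 × 2 = 40.

40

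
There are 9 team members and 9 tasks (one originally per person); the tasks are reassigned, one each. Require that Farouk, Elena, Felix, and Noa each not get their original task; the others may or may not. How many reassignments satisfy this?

229080

Let A_j be the event that the j-th constrained one is fixed. By inclusion-exclusion over the 4 events:
Σ_{j=0}^{4} (-1)^j C(4,j)(9-j)!
= C(4,0)·9! - C(4,1)·8! + C(4,2)·7! - C(4,3)·6! + C(4,4)·5!
= 362880 - 161280 + 30240 - 2880 + 120
= 229080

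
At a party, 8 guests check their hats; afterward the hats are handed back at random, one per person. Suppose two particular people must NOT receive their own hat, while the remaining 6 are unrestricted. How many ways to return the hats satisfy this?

Let A_j be the event that the j-th constrained one is fixed. By inclusion-exclusion over the 2 events:
Σ_{j=0}^{2} (-1)^j C(2,j)(8-j)!
= C(2,0)·8! - C(2,1)·7! + C(2,2)·6!
= 40320 - 10080 + 720
= 30960

30960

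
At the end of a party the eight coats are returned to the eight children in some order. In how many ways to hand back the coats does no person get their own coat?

The subfactorial !8 = [8!/e] (nearest integer).
8! = 40320, and 40320/e ≈ 14832.90, so !8 = 14833.

14833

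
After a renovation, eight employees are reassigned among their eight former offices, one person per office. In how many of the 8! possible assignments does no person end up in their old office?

14833

The number of derangements of 8 is !8 = Σ_{k=0}^{8} (-1)^k·8!/k!
= 8! - 8!/1! + 8!/2! - 8!/3! + 8!/4! - 8!/5! + 8!/6! - 8!/7! + 8!/8!
= 40320 - 40320 + 20160 - 6720 + 1680 - 336 + 56 - 8 + 1
= 14833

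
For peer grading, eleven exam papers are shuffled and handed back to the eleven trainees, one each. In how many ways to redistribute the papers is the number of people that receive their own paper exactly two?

7342280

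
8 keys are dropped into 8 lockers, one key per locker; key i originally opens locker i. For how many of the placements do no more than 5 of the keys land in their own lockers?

# with exactly i fixed is C(8,i)·!(8-i); sum over i=0..5:
  i=0: C(8,0)·!8 = 1·14833 = 14833
  i=1: C(8,1)·!7 = 8·1854 = 14832
  i=2: C(8,2)·!6 = 28·265 = 7420
  i=3: C(8,3)·!5 = 56·44 = 2464
  i=4: C(8,4)·!4 = 70·9 = 630
  i=5: C(8,5)·!3 = 56·2 = 112
Total = 40291.

40291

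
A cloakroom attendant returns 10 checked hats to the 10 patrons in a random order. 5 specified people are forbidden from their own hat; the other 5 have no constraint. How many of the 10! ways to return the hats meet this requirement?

2170680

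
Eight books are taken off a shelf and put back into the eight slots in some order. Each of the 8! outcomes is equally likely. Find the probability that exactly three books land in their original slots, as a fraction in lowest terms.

11/180

Favorable outcomes: C(8,3)·!5 = 56·44 = 2464.
Total outcomes: 8! = 40320.
Probability = 2464/40320 = 11/180.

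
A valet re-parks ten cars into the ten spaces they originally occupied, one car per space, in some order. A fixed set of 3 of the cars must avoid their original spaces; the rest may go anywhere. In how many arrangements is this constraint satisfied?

2656080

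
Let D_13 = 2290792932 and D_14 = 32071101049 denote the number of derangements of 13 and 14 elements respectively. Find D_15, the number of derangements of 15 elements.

D_15 = (15-1)·(D_14 + D_13) = 14·(32071101049 + 2290792932) = 14·34361893981 = 481066515734.

481066515734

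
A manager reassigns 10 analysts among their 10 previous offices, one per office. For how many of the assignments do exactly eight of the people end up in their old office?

45

Choose which 8 of the 10 are fixed: C(10,8) = 45.
The other 2 form a derangement: !2 = 1.
Total: 45 × 1 = 45.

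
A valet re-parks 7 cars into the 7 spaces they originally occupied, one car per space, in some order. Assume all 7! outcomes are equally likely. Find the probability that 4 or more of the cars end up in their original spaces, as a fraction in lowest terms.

23/1260

Favorable outcomes: Σ_{i≥4} C(7,i)·!(7-i) = 35·2 + 21·1 + 7·0 + 1·1 = 92.
Total outcomes: 7! = 5040.
Probability = 92/5040 = 23/1260.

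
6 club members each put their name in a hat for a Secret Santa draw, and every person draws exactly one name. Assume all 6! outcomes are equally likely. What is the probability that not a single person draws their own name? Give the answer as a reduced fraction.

53/144

Favorable outcomes: !6 = 265.
Total outcomes: 6! = 720.
Probability = 265/720 = 53/144.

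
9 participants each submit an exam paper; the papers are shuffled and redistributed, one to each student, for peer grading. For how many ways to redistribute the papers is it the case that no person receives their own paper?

!9 = 9! · Σ_{k=0}^{9} (-1)^k/k!
= 9! - 9!/1! + 9!/2! - 9!/3! + 9!/4! - 9!/5! + 9!/6! - 9!/7! + 9!/8! - 9!/9!
= 362880 - 362880 + 181440 - 60480 + 15120 - 3024 + 504 - 72 + 9 - 1
= 133496

133496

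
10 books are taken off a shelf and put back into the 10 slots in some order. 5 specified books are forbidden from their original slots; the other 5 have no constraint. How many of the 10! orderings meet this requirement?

Let A_j be the event that the j-th constrained one is fixed. By inclusion-exclusion over the 5 events:
Σ_{j=0}^{5} (-1)^j C(5,j)(10-j)!
= C(5,0)·10! - C(5,1)·9! + C(5,2)·8! - C(5,3)·7! + C(5,4)·6! - C(5,5)·5!
= 3628800 - 1814400 + 403200 - 50400 + 3600 - 120
= 2170680

2170680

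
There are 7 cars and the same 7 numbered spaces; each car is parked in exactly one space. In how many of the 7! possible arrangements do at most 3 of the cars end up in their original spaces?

4948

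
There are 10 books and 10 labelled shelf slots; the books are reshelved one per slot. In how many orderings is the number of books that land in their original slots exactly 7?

Choose which 7 of the 10 are fixed: C(10,7) = 120.
The remaining 3 must be deranged: !3 = 2.
Total: 120 × 2 = 240.

240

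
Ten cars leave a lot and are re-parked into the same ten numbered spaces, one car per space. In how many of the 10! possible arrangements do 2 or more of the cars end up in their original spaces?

958879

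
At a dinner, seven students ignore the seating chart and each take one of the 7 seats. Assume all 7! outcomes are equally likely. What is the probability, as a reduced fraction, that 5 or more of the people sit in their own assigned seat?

Favorable outcomes: Σ_{i≥5} C(7,i)·!(7-i) = 21·1 + 7·0 + 1·1 = 22.
Total outcomes: 7! = 5040.
Probability = 22/5040 = 11/2520.

11/2520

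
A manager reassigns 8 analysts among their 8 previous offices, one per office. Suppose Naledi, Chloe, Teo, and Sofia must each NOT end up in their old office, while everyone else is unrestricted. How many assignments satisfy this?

24024

Let A_j be the event that the j-th constrained one is fixed. By inclusion-exclusion over the 4 events:
Σ_{j=0}^{4} (-1)^j C(4,j)(8-j)!
= C(4,0)·8! - C(4,1)·7! + C(4,2)·6! - C(4,3)·5! + C(4,4)·4!
= 40320 - 20160 + 4320 - 480 + 24
= 24024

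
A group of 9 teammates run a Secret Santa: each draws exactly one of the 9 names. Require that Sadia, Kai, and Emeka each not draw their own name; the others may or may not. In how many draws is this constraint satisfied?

256320

Inclusion-exclusion on the 3 forbidden self-matches:
Σ_{j=0}^{3} (-1)^j C(3,j)(9-j)!
= C(3,0)·9! - C(3,1)·8! + C(3,2)·7! - C(3,3)·6!
= 362880 - 120960 + 15120 - 720
= 256320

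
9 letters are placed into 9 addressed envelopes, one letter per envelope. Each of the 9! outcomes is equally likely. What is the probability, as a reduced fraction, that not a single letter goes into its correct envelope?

16687/45360

Favorable outcomes: !9 = 133496.
Total outcomes: 9! = 362880.
Probability = 133496/362880 = 16687/45360.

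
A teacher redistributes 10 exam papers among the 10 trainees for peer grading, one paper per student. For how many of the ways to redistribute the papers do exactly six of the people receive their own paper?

1890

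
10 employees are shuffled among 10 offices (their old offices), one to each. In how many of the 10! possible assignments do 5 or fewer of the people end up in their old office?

3626624

# with exactly i fixed is C(10,i)·!(10-i); sum over i=0..5:
  i=0: C(10,0)·!10 = 1·1334961 = 1334961
  i=1: C(10,1)·!9 = 10·133496 = 1334960
  i=2: C(10,2)·!8 = 45·14833 = 667485
  i=3: C(10,3)·!7 = 120·1854 = 222480
  i=4: C(10,4)·!6 = 210·265 = 55650
  i=5: C(10,5)·!5 = 252·44 = 11088
Total = 3626624.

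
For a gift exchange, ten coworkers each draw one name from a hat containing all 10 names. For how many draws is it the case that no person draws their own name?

1334961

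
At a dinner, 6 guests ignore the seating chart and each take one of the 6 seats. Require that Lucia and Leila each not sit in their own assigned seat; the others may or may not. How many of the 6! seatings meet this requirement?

504

Inclusion-exclusion on the 2 forbidden self-matches:
Σ_{j=0}^{2} (-1)^j C(2,j)(6-j)!
= C(2,0)·6! - C(2,1)·5! + C(2,2)·4!
= 720 - 240 + 24
= 504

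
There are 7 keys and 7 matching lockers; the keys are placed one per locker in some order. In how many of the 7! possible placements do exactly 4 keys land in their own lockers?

70

Choose which 4 of the 7 are fixed: C(7,4) = 35.
The other 3 form a derangement: !3 = 2.
Total: 35 × 2 = 70.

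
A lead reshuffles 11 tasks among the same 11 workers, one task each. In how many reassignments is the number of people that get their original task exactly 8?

Choose which 8 of the 11 are fixed: C(11,8) = 165.
The remaining 3 must be deranged: !3 = 2.
Total: 165 × 2 = 330.

330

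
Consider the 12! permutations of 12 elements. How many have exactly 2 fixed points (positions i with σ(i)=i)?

88107426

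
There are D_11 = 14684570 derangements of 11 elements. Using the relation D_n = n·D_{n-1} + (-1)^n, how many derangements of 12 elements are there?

176214841

D_12 = 12·14684570 + 1 = 176214841.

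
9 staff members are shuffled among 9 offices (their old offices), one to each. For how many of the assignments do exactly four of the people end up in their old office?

5544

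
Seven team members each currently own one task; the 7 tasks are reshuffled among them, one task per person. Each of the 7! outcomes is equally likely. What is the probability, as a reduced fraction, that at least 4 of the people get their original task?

23/1260

Favorable outcomes: Σ_{i≥4} C(7,i)·!(7-i) = 35·2 + 21·1 + 7·0 + 1·1 = 92.
Total outcomes: 7! = 5040.
Probability = 92/5040 = 23/1260.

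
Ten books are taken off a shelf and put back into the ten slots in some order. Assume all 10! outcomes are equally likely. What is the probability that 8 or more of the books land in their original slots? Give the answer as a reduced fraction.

23/1814400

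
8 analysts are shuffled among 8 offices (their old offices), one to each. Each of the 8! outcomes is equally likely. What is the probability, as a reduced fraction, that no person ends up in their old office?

Favorable outcomes: !8 = 14833.
Total outcomes: 8! = 40320.
Probability = 14833/40320 = 2119/5760.

2119/5760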